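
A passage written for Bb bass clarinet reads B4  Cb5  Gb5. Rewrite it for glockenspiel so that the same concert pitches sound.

First find concert pitch: the Bb bass clarinet sounds a major ninth below written, so B4 Cb5 Gb5 sounds A3 Bbb3 Fb4.
Then write for glockenspiel: it sounds a perfect fifteenth above written, so the part must be a perfect fifteenth below concert.
A3 → A1
Bbb3 → Bbb1
Fb4 → Fb2

A1 Bbb1 Fb2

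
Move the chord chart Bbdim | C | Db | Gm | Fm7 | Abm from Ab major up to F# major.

G#dim A# B E#m D#m7 F#m

Ab major up to F# major is an augmented sixth; each chord root moves by that interval while the quality stays the same.
Bbdim: root Bb up an augmented sixth → G#, giving G#dim.
C: root C up an augmented sixth → A#, giving A#.
Db: root Db up an augmented sixth → B, giving B.
Gm: root G up an augmented sixth → E#, giving E#m.
Fm7: root F up an augmented sixth → D#, giving D#m7.
Abm: root Ab up an augmented sixth → F#, giving F#m.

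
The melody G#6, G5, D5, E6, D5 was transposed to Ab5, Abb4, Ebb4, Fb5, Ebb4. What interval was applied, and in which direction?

down an augmented seventh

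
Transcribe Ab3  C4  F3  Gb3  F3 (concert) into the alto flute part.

Written C4 sounds as G3 on the alto flute, so concert pitches are written a perfect fourth up.
Ab3 gives Db4
C4 gives F4
F3 gives Bb3
Gb3 gives Cb4
F3 gives Bb3

Db4 F4 Bb3 Cb4 Bb3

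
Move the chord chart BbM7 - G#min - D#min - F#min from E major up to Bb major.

E major up to Bb major is a diminished fifth; each chord root moves by that interval while the quality stays the same.
BbM7: root Bb up a diminished fifth → Fb, giving FbM7.
G#min: root G# up a diminished fifth → D, giving Dmin.
D#min: root D# up a diminished fifth → A, giving Amin.
F#min: root F# up a diminished fifth → C, giving Cmin.

FbM7 Dmin Amin Cmin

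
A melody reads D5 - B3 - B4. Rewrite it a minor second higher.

Eb5 C4 C5

D5 becomes Eb5
B3 becomes C4
B4 becomes C5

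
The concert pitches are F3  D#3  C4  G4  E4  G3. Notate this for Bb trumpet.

The Bb trumpet sounds a major second below written, so the written part must be a major second above concert — transpose each note up.
F3 gives G3
D#3 gives E#3
C4 gives D4
G4 gives A4
E4 gives F#4
G3 gives A3

G3 E#3 D4 A4 F#4 A3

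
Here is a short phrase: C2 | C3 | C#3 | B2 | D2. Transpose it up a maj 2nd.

D2 D3 D#3 C#3 E2

A major second up from C2 gives D2.
A major second up from C3 gives D3.
C#3 up a major second is D#3.
B2: a second up reaches C, and 2 semitones makes it C#3.
A major second up from D2 gives E2.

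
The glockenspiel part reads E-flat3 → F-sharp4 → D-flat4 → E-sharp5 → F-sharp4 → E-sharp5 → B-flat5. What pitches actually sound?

Eb5 F#6 Db6 E#7 F#6 E#7 Bb7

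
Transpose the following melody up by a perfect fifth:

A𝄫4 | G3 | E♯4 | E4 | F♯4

Abb4 up a perfect fifth is Ebb5.
G3 up a perfect fifth is D4.
A perfect fifth up from E#4 gives B#4.
E4 up a perfect fifth is B4.
F#4 up a perfect fifth is C#5.

Ebb5 D4 B#4 B4 C#5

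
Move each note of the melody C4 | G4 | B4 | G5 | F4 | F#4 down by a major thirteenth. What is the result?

C4 down a major thirteenth is Eb2.
A major thirteenth down from G4 gives Bb2.
A major thirteenth down from B4 gives D3.
G5 down a major thirteenth is Bb3.
F4 down a major thirteenth is Ab2.
F#4: a thirteenth down reaches A, and 21 semitones makes it A2.

Eb2 Bb2 D3 Bb3 Ab2 A2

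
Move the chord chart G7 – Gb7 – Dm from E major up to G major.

E major up to G major is a minor third; each chord root moves by that interval while the quality stays the same.
G7: root G up a minor third → Bb, giving Bb7.
Gb7: root Gb up a minor third → Bbb, giving Bbb7.
Dm: root D up a minor third → F, giving Fm.

Bb7 Bbb7 Fm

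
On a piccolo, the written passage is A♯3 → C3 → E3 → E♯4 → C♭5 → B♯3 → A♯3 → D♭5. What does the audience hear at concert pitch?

The piccolo sounds a perfect octave above written, so transpose each written note up a perfect octave.
A#3 gives A#4
C3 gives C4
E3 gives E4
E#4 gives E#5
Cb5 gives Cb6
B#3 gives B#4
A#3 gives A#4
Db5 gives Db6

A#4 C4 E4 E#5 Cb6 B#4 A#4 Db6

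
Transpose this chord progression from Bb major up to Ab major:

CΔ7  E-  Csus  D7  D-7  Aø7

BbΔ7 D- Bbsus C7 C-7 Gø7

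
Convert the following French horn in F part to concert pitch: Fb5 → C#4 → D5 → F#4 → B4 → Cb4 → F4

The French horn in F sounds a perfect fifth below written, so transpose each written note down a perfect fifth.
Fb5 becomes Bbb4
C#4 becomes F#3
D5 becomes G4
F#4 becomes B3
B4 becomes E4
Cb4 becomes Fb3
F4 becomes Bb3

Bbb4 F#3 G4 B3 E4 Fb3 Bb3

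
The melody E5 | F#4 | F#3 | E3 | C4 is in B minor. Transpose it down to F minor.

From B down to F is an augmented fourth; apply that to each pitch.
E5 to Bb4
F#4 to C4
F#3 to C3
E3 to Bb2
C4 to Gb3

Bb4 C4 C3 Bb2 Gb3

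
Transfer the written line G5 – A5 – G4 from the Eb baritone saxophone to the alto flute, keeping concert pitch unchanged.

First find concert pitch: the Eb baritone saxophone sounds a major thirteenth below written, so G5 A5 G4 sounds Bb3 C4 Bb2.
Then write for alto flute: it sounds a perfect fourth below written, so the part must be a perfect fourth above concert.
Bb3 → Eb4
C4 → F4
Bb2 → Eb3

Eb4 F4 Eb3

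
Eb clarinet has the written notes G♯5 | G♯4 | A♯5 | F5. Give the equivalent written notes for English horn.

First find concert pitch: the Eb clarinet sounds a minor third above written, so G♯5 G♯4 A♯5 F5 sounds B5 B4 C#6 Ab5.
Then write for English horn: it sounds a perfect fifth below written, so the part must be a perfect fifth above concert.
B5 → F#6
B4 → F#5
C#6 → G#6
Ab5 → Eb6

F#6 F#5 G#6 Eb6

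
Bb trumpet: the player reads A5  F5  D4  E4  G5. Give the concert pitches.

The Bb trumpet sounds a major second below written, so transpose each written note down a major second.
A5 → G5
F5 → Eb5
D4 → C4
E4 → D4
G5 → F5

G5 Eb5 C4 D4 F5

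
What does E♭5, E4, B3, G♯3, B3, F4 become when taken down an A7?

An augmented seventh down from Eb5 gives Fbb4.
E4 down an augmented seventh is Fb3.
B3: a seventh down reaches C, and 12 semitones makes it Cb3.
G#3 down an augmented seventh is Ab2.
B3 down an augmented seventh is Cb3.
F4 down an augmented seventh is Gbb3.

Fbb4 Fb3 Cb3 Ab2 Cb3 Gbb3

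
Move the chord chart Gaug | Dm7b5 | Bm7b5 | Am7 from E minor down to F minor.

E minor down to F minor is a major seventh; each chord root moves by that interval while the quality stays the same.
Gaug: root G down a major seventh → Ab, giving Abaug.
Dm7b5: root D down a major seventh → Eb, giving Ebm7b5.
Bm7b5: root B down a major seventh → C, giving Cm7b5.
Am7: root A down a major seventh → Bb, giving Bbm7.

Abaug Ebm7b5 Cm7b5 Bbm7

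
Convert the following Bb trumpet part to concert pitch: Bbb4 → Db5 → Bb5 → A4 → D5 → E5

Abb4 Cb5 Ab5 G4 C5 D5

The Bb trumpet sounds a major second below written, so transpose each written note down a major second.
Bbb4 -> Abb4
Db5 -> Cb5
Bb5 -> Ab5
A4 -> G4
D5 -> C5
E5 -> D5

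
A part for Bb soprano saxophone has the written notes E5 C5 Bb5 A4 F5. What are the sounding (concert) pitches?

D5 Bb4 Ab5 G4 Eb5

Written C4 on the Bb soprano saxophone sounds as Bb3, a major second lower; apply that shift to every note.
E5 gives D5
C5 gives Bb4
Bb5 gives Ab5
A4 gives G4
F5 gives Eb5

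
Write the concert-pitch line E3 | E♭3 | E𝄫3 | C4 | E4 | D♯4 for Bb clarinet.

Written C4 sounds as Bb3 on the Bb clarinet, so concert pitches are written a major second up.
E3 → F#3
Eb3 → F3
Ebb3 → Fb3
C4 → D4
E4 → F#4
D#4 → E#4

F#3 F3 Fb3 D4 F#4 E#4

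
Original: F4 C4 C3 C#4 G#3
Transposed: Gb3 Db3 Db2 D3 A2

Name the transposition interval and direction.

Take the first pair: F4 → Gb3. F to G spans 7 letter names, so the interval is some kind of seventh.
Gb3 to F4 is 11 semitones, which makes it a major seventh; the second version is lower, so the direction is down.
Checking another pair — G#3 → A2 — gives the same interval.

down a major seventh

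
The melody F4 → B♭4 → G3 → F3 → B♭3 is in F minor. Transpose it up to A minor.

A4 D5 B3 A3 D4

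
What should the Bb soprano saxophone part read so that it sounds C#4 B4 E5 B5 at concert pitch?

D#4 C#5 F#5 C#6

The Bb soprano saxophone sounds a major second below written, so the written part must be a major second above concert — transpose each note up.
C#4 → D#4
B4 → C#5
E5 → F#5
B5 → C#6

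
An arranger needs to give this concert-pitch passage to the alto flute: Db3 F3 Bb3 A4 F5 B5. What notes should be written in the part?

Written C4 sounds as G3 on the alto flute, so concert pitches are written a perfect fourth up.
Db3 becomes Gb3
F3 becomes Bb3
Bb3 becomes Eb4
A4 becomes D5
F5 becomes Bb5
B5 becomes E6

Gb3 Bb3 Eb4 D5 Bb5 E6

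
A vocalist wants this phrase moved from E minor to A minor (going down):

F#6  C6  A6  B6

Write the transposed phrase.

E minor to A minor down is a perfect fifth, so every note moves down by that interval.
F#6 becomes B5
C6 becomes F5
A6 becomes D6
B6 becomes E6

B5 F5 D6 E6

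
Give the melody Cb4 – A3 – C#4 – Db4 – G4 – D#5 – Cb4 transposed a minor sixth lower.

Eb3 C#3 E#3 F3 B3 F##4 Eb3

Cb4 → Eb3
A3 → C#3
C#4 → E#3
Db4 → F3
G4 → B3
D#5 → F##4
Cb4 → Eb3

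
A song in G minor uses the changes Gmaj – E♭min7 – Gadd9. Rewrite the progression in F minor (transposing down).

Fmaj Dbmin7 Fadd9

G minor down to F minor is a major second; each chord root moves by that interval while the quality stays the same.
Gmaj: root G down a major second → F, giving Fmaj.
E♭min7: root E♭ down a major second → Db, giving Dbmin7.
Gadd9: root G down a major second → F, giving Fadd9.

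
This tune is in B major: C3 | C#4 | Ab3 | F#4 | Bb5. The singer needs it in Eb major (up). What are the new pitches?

Fb3 F4 Dbb4 Bb4 Ebb6

From B up to Eb is a diminished fourth; apply that to each pitch.
C3 -> Fb3
C#4 -> F4
Ab3 -> Dbb4
F#4 -> Bb4
Bb5 -> Ebb6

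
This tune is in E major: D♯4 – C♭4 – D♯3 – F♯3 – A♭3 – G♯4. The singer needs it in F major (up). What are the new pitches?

E4 Dbb4 E3 G3 Bbb3 A4

E major to F major up is a minor second, so every note moves up by that interval.
D#4 gives E4
Cb4 gives Dbb4
D#3 gives E3
F#3 gives G3
Ab3 gives Bbb3
G#4 gives A4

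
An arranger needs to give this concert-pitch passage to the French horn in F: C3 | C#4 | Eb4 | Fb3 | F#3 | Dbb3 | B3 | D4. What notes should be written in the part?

Written C4 sounds as F3 on the French horn in F, so concert pitches are written a perfect fifth up.
C3 becomes G3
C#4 becomes G#4
Eb4 becomes Bb4
Fb3 becomes Cb4
F#3 becomes C#4
Dbb3 becomes Abb3
B3 becomes F#4
D4 becomes A4

G3 G#4 Bb4 Cb4 C#4 Abb3 F#4 A4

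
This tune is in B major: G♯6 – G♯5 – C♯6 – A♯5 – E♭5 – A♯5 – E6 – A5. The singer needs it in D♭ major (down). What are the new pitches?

Bb5 Bb4 Eb5 C5 Gbb4 C5 Gb5 Cb5

B major to D♭ major down is an augmented sixth, so every note moves down by that interval.
G#6 -> Bb5
G#5 -> Bb4
C#6 -> Eb5
A#5 -> C5
Eb5 -> Gbb4
A#5 -> C5
E6 -> Gb5
A5 -> Cb5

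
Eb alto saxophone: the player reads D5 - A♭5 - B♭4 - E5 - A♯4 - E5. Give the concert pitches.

F4 Cb5 Db4 G4 C#4 G4

Written C4 on the Eb alto saxophone sounds as Eb3, a major sixth lower; apply that shift to every note.
D5 → F4
Ab5 → Cb5
Bb4 → Db4
E5 → G4
A#4 → C#4
E5 → G4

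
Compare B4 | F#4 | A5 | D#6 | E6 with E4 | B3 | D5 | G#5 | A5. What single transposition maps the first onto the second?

down a perfect fifth

Take the first pair: B4 → E4. B to E spans 5 letter names, so the interval is some kind of fifth.
E4 to B4 is 7 semitones, which makes it a perfect fifth; the second version is lower, so the direction is down.
Checking another pair — E6 → A5 — gives the same interval.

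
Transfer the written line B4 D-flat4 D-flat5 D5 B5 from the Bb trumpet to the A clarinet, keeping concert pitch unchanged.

C5 Ebb4 Ebb5 Eb5 C6

First find concert pitch: the Bb trumpet sounds a major second below written, so B4 D-flat4 D-flat5 D5 B5 sounds A4 Cb4 Cb5 C5 A5.
Then write for A clarinet: it sounds a minor third below written, so the part must be a minor third above concert.
A4 → C5
Cb4 → Ebb4
Cb5 → Ebb5
C5 → Eb5
A5 → C6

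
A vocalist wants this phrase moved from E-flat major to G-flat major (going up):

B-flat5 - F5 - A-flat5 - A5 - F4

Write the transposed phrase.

From E-flat up to G-flat is a minor third; apply that to each pitch.
Bb5 to Db6
F5 to Ab5
Ab5 to Cb6
A5 to C6
F4 to Ab4

Db6 Ab5 Cb6 C6 Ab4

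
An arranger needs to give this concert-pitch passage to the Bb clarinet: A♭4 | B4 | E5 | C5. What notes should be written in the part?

Bb4 C#5 F#5 D5

Written C4 sounds as Bb3 on the Bb clarinet, so concert pitches are written a major second up.
Ab4 to Bb4
B4 to C#5
E5 to F#5
C5 to D5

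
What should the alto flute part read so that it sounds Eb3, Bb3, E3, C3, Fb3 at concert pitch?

The alto flute sounds a perfect fourth below written, so the written part must be a perfect fourth above concert — transpose each note up.
Eb3 → Ab3
Bb3 → Eb4
E3 → A3
C3 → F3
Fb3 → Bbb3

Ab3 Eb4 A3 F3 Bbb3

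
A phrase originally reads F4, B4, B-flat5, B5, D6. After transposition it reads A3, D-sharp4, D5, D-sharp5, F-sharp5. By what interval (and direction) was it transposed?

From F4 to A3 is 6 letter names — a sixth of some quality.
A3 to F4 is 8 semitones, which makes it a minor sixth; the second version is lower, so the direction is down.
Checking another pair — D6 → F#5 — gives the same interval.

down a minor sixth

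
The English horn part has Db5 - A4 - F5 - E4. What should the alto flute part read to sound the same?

First find concert pitch: the English horn sounds a perfect fifth below written, so Db5 A4 F5 E4 sounds Gb4 D4 Bb4 A3.
Then write for alto flute: it sounds a perfect fourth below written, so the part must be a perfect fourth above concert.
Gb4 → Cb5
D4 → G4
Bb4 → Eb5
A3 → D4

Cb5 G4 Eb5 D4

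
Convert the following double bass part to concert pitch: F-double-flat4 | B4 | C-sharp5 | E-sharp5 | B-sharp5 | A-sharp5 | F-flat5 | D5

The double bass sounds a perfect octave below written, so transpose each written note down a perfect octave.
Fbb4 -> Fbb3
B4 -> B3
C#5 -> C#4
E#5 -> E#4
B#5 -> B#4
A#5 -> A#4
Fb5 -> Fb4
D5 -> D4

Fbb3 B3 C#4 E#4 B#4 A#4 Fb4 D4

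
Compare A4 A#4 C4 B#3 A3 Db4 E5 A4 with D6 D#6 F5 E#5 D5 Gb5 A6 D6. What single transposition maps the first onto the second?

From A4 to D6 is 11 letter names — an eleventh of some quality.
A4 to D6 is 17 semitones, which makes it a perfect eleventh; the second version is higher, so the direction is up.
Checking another pair — A4 → D6 — gives the same interval.

up a perfect eleventh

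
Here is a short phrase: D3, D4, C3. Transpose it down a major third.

D3 becomes Bb2
D4 becomes Bb3
C3 becomes Ab2

Bb2 Bb3 Ab2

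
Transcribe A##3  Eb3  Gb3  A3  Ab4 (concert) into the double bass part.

A##4 Eb4 Gb4 A4 Ab5

The double bass sounds a perfect octave below written, so the written part must be a perfect octave above concert — transpose each note up.
A##3 to A##4
Eb3 to Eb4
Gb3 to Gb4
A3 to A4
Ab4 to Ab5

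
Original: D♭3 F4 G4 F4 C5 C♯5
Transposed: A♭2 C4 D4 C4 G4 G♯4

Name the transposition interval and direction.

From Db3 to Ab2 is 4 letter names — a fourth of some quality.
Ab2 to Db3 is 5 semitones, which makes it a perfect fourth; the second version is lower, so the direction is down.
Checking another pair — C#5 → G#4 — gives the same interval.

down a perfect fourth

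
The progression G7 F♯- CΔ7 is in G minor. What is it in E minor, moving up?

E7 D#- AΔ7

G minor up to E minor is a major sixth; each chord root moves by that interval while the quality stays the same.
G7: root G up a major sixth → E, giving E7.
F♯-: root F♯ up a major sixth → D#, giving D#-.
CΔ7: root C up a major sixth → A, giving AΔ7.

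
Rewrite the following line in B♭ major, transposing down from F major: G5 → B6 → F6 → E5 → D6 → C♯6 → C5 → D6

C5 E6 Bb5 A4 G5 F#5 F4 G5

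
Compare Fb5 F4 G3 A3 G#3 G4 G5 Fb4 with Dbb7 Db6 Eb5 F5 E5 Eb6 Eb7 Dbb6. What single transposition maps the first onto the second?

up a minor thirteenth

From Fb5 to Dbb7 is 13 letter names — a thirteenth of some quality.
Fb5 to Dbb7 is 20 semitones, which makes it a minor thirteenth; the second version is higher, so the direction is up.
Checking another pair — Fb4 → Dbb6 — gives the same interval.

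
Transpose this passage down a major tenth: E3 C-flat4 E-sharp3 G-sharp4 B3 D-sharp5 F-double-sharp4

A major tenth down from E3 gives C2.
Cb4 down a major tenth is Abb2.
A major tenth down from E#3 gives C#2.
G#4 down a major tenth is E3.
B3: a tenth down reaches G, and 16 semitones makes it G2.
A major tenth down from D#5 gives B3.
A major tenth down from F##4 gives D#3.

C2 Abb2 C#2 E3 G2 B3 D#3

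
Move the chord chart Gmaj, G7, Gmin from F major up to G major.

Amaj A7 Amin

F major up to G major is a major second; each chord root moves by that interval while the quality stays the same.
Gmaj: root G up a major second → A, giving Amaj.
G7: root G up a major second → A, giving A7.
Gmin: root G up a major second → A, giving Amin.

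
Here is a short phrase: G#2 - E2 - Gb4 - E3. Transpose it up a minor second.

A2 F2 Abb4 F3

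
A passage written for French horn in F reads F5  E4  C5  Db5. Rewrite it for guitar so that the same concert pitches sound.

Bb5 A4 F5 Gb5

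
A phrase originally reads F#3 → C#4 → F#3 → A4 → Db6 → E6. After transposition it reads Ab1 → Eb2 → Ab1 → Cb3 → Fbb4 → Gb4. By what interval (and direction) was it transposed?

Take the first pair: F#3 → Ab1. F to A spans 13 letter names, so the interval is some kind of thirteenth.
Ab1 to F#3 is 22 semitones, which makes it an augmented thirteenth; the second version is lower, so the direction is down.
Checking another pair — E6 → Gb4 — gives the same interval.

down an augmented thirteenth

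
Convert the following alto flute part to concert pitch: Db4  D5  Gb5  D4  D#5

Ab3 A4 Db5 A3 A#4

The alto flute sounds a perfect fourth below written, so transpose each written note down a perfect fourth.
Db4 to Ab3
D5 to A4
Gb5 to Db5
D4 to A3
D#5 to A#4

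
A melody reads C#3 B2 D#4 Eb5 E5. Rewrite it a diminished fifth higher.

G3 F3 A4 Bbb5 Bb5

C#3 -> G3
B2 -> F3
D#4 -> A4
Eb5 -> Bbb5
E5 -> Bb5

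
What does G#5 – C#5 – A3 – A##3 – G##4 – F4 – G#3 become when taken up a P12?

D#7 G#6 E5 E##5 D##6 C6 D#5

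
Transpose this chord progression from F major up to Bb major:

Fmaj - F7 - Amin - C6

F major up to Bb major is a perfect fourth; each chord root moves by that interval while the quality stays the same.
Fmaj: root F up a perfect fourth → Bb, giving Bbmaj.
F7: root F up a perfect fourth → Bb, giving Bb7.
Amin: root A up a perfect fourth → D, giving Dmin.
C6: root C up a perfect fourth → F, giving F6.

Bbmaj Bb7 Dmin F6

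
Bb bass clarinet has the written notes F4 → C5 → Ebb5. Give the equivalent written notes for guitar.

Eb4 Bb4 Dbb5

First find concert pitch: the Bb bass clarinet sounds a major ninth below written, so F4 C5 Ebb5 sounds Eb3 Bb3 Dbb4.
Then write for guitar: it sounds a perfect octave below written, so the part must be a perfect octave above concert.
Eb3 → Eb4
Bb3 → Bb4
Dbb4 → Dbb5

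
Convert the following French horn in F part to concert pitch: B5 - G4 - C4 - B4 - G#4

E5 C4 F3 E4 C#4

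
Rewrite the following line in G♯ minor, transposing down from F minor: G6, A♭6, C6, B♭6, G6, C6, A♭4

A#5 B5 D#5 C#6 A#5 D#5 B3

F minor to G♯ minor down is a diminished seventh, so every note moves down by that interval.
G6 to A#5
Ab6 to B5
C6 to D#5
Bb6 to C#6
G6 to A#5
C6 to D#5
Ab4 to B3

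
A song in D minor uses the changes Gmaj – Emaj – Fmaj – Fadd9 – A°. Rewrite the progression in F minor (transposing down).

D minor down to F minor is a major sixth; each chord root moves by that interval while the quality stays the same.
Gmaj: root G down a major sixth → Bb, giving Bbmaj.
Emaj: root E down a major sixth → G, giving Gmaj.
Fmaj: root F down a major sixth → Ab, giving Abmaj.
Fadd9: root F down a major sixth → Ab, giving Abadd9.
A°: root A down a major sixth → C, giving C°.

Bbmaj Gmaj Abmaj Abadd9 C°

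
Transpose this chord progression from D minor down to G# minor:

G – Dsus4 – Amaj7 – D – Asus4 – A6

D minor down to G# minor is a diminished fifth; each chord root moves by that interval while the quality stays the same.
G: root G down a diminished fifth → C#, giving C#.
Dsus4: root D down a diminished fifth → G#, giving G#sus4.
Amaj7: root A down a diminished fifth → D#, giving D#maj7.
D: root D down a diminished fifth → G#, giving G#.
Asus4: root A down a diminished fifth → D#, giving D#sus4.
A6: root A down a diminished fifth → D#, giving D#6.

C# G#sus4 D#maj7 G# D#sus4 D#6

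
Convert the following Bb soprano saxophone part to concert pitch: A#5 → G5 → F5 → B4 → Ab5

G#5 F5 Eb5 A4 Gb5

Written C4 on the Bb soprano saxophone sounds as Bb3, a major second lower; apply that shift to every note.
A#5 becomes G#5
G5 becomes F5
F5 becomes Eb5
B4 becomes A4
Ab5 becomes Gb5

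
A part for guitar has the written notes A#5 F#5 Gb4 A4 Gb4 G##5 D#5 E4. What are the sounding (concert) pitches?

Written C4 on the guitar sounds as C3, a perfect octave lower; apply that shift to every note.
A#5 → A#4
F#5 → F#4
Gb4 → Gb3
A4 → A3
Gb4 → Gb3
G##5 → G##4
D#5 → D#4
E4 → E3

A#4 F#4 Gb3 A3 Gb3 G##4 D#4 E3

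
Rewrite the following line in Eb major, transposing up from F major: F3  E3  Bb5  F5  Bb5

Eb4 D4 Ab6 Eb6 Ab6

From F up to Eb is a minor seventh; apply that to each pitch.
F3 becomes Eb4
E3 becomes D4
Bb5 becomes Ab6
F5 becomes Eb6
Bb5 becomes Ab6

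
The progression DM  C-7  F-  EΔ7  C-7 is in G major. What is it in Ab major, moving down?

EbM Db-7 Gb- FΔ7 Db-7

G major down to Ab major is a major seventh; each chord root moves by that interval while the quality stays the same.
DM: root D down a major seventh → Eb, giving EbM.
C-7: root C down a major seventh → Db, giving Db-7.
F-: root F down a major seventh → Gb, giving Gb-.
EΔ7: root E down a major seventh → F, giving FΔ7.
C-7: root C down a major seventh → Db, giving Db-7.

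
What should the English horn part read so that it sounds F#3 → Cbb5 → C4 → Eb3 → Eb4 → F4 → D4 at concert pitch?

C#4 Gbb5 G4 Bb3 Bb4 C5 A4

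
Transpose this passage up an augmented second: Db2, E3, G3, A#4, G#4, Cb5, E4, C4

Db2 → E2
E3 → F##3
G3 → A#3
A#4 → B##4
G#4 → A##4
Cb5 → D5
E4 → F##4
C4 → D#4

E2 F##3 A#3 B##4 A##4 D5 F##4 D#4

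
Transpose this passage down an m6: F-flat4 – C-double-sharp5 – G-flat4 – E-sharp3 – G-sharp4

Ab3 E##4 Bb3 G##2 B#3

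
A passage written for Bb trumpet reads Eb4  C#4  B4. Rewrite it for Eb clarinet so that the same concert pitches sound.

First find concert pitch: the Bb trumpet sounds a major second below written, so Eb4 C#4 B4 sounds Db4 B3 A4.
Then write for Eb clarinet: it sounds a minor third above written, so the part must be a minor third below concert.
Db4 → Bb3
B3 → G#3
A4 → F#4

Bb3 G#3 F#4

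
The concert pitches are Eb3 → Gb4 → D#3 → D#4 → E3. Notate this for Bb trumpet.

F3 Ab4 E#3 E#4 F#3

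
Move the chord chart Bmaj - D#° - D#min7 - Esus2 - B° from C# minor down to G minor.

C# minor down to G minor is an augmented fourth; each chord root moves by that interval while the quality stays the same.
Bmaj: root B down an augmented fourth → F, giving Fmaj.
D#°: root D# down an augmented fourth → A, giving A°.
D#min7: root D# down an augmented fourth → A, giving Amin7.
Esus2: root E down an augmented fourth → Bb, giving Bbsus2.
B°: root B down an augmented fourth → F, giving F°.

Fmaj A° Amin7 Bbsus2 F°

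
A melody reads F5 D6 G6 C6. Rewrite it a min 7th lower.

G4 E5 A5 D5

F5 down a minor seventh is G4.
A minor seventh down from D6 gives E5.
A minor seventh down from G6 gives A5.
C6 down a minor seventh is D5.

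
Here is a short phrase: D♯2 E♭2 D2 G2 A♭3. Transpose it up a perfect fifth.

A#2 Bb2 A2 D3 Eb4

D#2 -> A#2
Eb2 -> Bb2
D2 -> A2
G2 -> D3
Ab3 -> Eb4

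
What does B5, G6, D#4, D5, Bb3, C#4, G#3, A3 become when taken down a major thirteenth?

A major thirteenth down from B5 gives D4.
G6: a thirteenth down reaches B, and 21 semitones makes it Bb4.
D#4 down a major thirteenth is F#2.
D5 down a major thirteenth is F3.
A major thirteenth down from Bb3 gives Db2.
A major thirteenth down from C#4 gives E2.
G#3 down a major thirteenth is B1.
A3: a thirteenth down reaches C, and 21 semitones makes it C2.

D4 Bb4 F#2 F3 Db2 E2 B1 C2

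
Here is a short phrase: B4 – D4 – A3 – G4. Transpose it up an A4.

E#5 G#4 D#4 C#5

B4 -> E#5
D4 -> G#4
A3 -> D#4
G4 -> C#5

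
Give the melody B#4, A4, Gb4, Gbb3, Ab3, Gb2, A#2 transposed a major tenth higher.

D##6 C#6 Bb5 Bbb4 C5 Bb3 C##4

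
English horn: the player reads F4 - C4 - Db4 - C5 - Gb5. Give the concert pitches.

Bb3 F3 Gb3 F4 Cb5

Written C4 on the English horn sounds as F3, a perfect fifth lower; apply that shift to every note.
F4 → Bb3
C4 → F3
Db4 → Gb3
C5 → F4
Gb5 → Cb5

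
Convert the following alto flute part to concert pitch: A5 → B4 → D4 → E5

E5 F#4 A3 B4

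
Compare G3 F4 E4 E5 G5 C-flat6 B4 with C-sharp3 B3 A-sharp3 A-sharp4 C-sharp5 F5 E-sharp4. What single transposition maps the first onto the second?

Take the first pair: G3 → C#3. G to C spans 5 letter names, so the interval is some kind of fifth.
C#3 to G3 is 6 semitones, which makes it a diminished fifth; the second version is lower, so the direction is down.
Checking another pair — B4 → E#4 — gives the same interval.

down a diminished fifth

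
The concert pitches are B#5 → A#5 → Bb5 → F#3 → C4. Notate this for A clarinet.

D#6 C#6 Db6 A3 Eb4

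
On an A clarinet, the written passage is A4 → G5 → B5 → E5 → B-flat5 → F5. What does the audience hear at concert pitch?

The A clarinet sounds a minor third below written, so transpose each written note down a minor third.
A4 to F#4
G5 to E5
B5 to G#5
E5 to C#5
Bb5 to G5
F5 to D5

F#4 E5 G#5 C#5 G5 D5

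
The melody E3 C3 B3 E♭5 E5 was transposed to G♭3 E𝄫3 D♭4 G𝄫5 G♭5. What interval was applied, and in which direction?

up a diminished third

From E3 to Gb3 is 3 letter names — a third of some quality.
E3 to Gb3 is 2 semitones, which makes it a diminished third; the second version is higher, so the direction is up.
Checking another pair — E5 → Gb5 — gives the same interval.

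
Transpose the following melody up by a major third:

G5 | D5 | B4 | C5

B5 F#5 D#5 E5

G5 up a major third is B5.
D5 up a major third is F#5.
B4: a third up reaches D, and 4 semitones makes it D#5.
C5 up a major third is E5.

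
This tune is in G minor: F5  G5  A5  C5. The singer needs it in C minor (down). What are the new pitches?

Bb4 C5 D5 F4

From G down to C is a perfect fifth; apply that to each pitch.
F5 becomes Bb4
G5 becomes C5
A5 becomes D5
C5 becomes F4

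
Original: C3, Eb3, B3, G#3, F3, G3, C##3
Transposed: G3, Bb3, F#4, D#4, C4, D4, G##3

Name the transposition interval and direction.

From C3 to G3 is 5 letter names — a fifth of some quality.
C3 to G3 is 7 semitones, which makes it a perfect fifth; the second version is higher, so the direction is up.
Checking another pair — C##3 → G##3 — gives the same interval.

up a perfect fifth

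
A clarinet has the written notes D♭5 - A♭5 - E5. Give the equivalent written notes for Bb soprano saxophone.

C5 G5 D#5

First find concert pitch: the A clarinet sounds a minor third below written, so D♭5 A♭5 E5 sounds Bb4 F5 C#5.
Then write for Bb soprano saxophone: it sounds a major second below written, so the part must be a major second above concert.
Bb4 → C5
F5 → G5
C#5 → D#5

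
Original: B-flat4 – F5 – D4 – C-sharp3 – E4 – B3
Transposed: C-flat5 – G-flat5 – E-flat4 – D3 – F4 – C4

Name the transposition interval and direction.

up a minor second

From Bb4 to Cb5 is 2 letter names — a second of some quality.
Bb4 to Cb5 is 1 semitone, which makes it a minor second; the second version is higher, so the direction is up.
Checking another pair — B3 → C4 — gives the same interval.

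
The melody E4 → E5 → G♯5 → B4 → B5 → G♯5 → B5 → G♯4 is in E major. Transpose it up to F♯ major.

From E up to F♯ is a major second; apply that to each pitch.
E4 to F#4
E5 to F#5
G#5 to A#5
B4 to C#5
B5 to C#6
G#5 to A#5
B5 to C#6
G#4 to A#4

F#4 F#5 A#5 C#5 C#6 A#5 C#6 A#4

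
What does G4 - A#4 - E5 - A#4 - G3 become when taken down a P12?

G4: a twelfth down reaches C, and 19 semitones makes it C3.
A#4: a twelfth down reaches D, and 19 semitones makes it D#3.
E5: a twelfth down reaches A, and 19 semitones makes it A3.
A#4: a twelfth down reaches D, and 19 semitones makes it D#3.
A perfect twelfth down from G3 gives C2.

C3 D#3 A3 D#3 C2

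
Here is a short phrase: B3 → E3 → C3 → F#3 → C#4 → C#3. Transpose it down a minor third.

B3 becomes G#3
E3 becomes C#3
C3 becomes A2
F#3 becomes D#3
C#4 becomes A#3
C#3 becomes A#2

G#3 C#3 A2 D#3 A#3 A#2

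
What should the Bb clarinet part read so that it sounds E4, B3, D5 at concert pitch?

F#4 C#4 E5

Written C4 sounds as Bb3 on the Bb clarinet, so concert pitches are written a major second up.
E4 becomes F#4
B3 becomes C#4
D5 becomes E5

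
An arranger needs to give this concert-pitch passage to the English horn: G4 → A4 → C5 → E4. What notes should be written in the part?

D5 E5 G5 B4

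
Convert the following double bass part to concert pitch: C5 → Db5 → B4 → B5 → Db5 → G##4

C4 Db4 B3 B4 Db4 G##3

The double bass sounds a perfect octave below written, so transpose each written note down a perfect octave.
C5 gives C4
Db5 gives Db4
B4 gives B3
B5 gives B4
Db5 gives Db4
G##4 gives G##3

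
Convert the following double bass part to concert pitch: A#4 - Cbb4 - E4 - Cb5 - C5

The double bass sounds a perfect octave below written, so transpose each written note down a perfect octave.
A#4 becomes A#3
Cbb4 becomes Cbb3
E4 becomes E3
Cb5 becomes Cb4
C5 becomes C4

A#3 Cbb3 E3 Cb4 C4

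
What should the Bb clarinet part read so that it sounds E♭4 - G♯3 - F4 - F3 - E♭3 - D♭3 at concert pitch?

F4 A#3 G4 G3 F3 Eb3

The Bb clarinet sounds a major second below written, so the written part must be a major second above concert — transpose each note up.
Eb4 becomes F4
G#3 becomes A#3
F4 becomes G4
F3 becomes G3
Eb3 becomes F3
Db3 becomes Eb3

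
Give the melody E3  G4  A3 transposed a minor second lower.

A minor second down from E3 gives D#3.
G4 down a minor second is F#4.
A3: a second down reaches G, and 1 semitone makes it G#3.

D#3 F#4 G#3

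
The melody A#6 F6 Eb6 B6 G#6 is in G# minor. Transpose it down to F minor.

G# minor to F minor down is an augmented second, so every note moves down by that interval.
A#6 becomes G6
F6 becomes Ebb6
Eb6 becomes Dbb6
B6 becomes Ab6
G#6 becomes F6

G6 Ebb6 Dbb6 Ab6 F6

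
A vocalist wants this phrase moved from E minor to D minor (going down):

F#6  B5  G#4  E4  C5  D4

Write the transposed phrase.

E minor to D minor down is a major second, so every note moves down by that interval.
F#6 to E6
B5 to A5
G#4 to F#4
E4 to D4
C5 to Bb4
D4 to C4

E6 A5 F#4 D4 Bb4 C4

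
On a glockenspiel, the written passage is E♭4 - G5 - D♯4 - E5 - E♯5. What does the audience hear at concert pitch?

Eb6 G7 D#6 E7 E#7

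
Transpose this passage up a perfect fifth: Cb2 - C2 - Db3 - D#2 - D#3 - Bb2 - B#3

Gb2 G2 Ab3 A#2 A#3 F3 F##4

Cb2 -> Gb2
C2 -> G2
Db3 -> Ab3
D#2 -> A#2
D#3 -> A#3
Bb2 -> F3
B#3 -> F##4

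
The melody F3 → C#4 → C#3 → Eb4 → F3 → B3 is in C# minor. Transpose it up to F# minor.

From C# up to F# is a perfect fourth; apply that to each pitch.
F3 becomes Bb3
C#4 becomes F#4
C#3 becomes F#3
Eb4 becomes Ab4
F3 becomes Bb3
B3 becomes E4

Bb3 F#4 F#3 Ab4 Bb3 E4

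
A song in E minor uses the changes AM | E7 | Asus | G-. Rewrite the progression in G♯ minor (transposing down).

E minor down to G♯ minor is a minor sixth; each chord root moves by that interval while the quality stays the same.
AM: root A down a minor sixth → C#, giving C#M.
E7: root E down a minor sixth → G#, giving G#7.
Asus: root A down a minor sixth → C#, giving C#sus.
G-: root G down a minor sixth → B, giving B-.

C#M G#7 C#sus B-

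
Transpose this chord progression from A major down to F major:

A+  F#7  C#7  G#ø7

F+ D7 A7 Eø7

A major down to F major is a major third; each chord root moves by that interval while the quality stays the same.
A+: root A down a major third → F, giving F+.
F#7: root F# down a major third → D, giving D7.
C#7: root C# down a major third → A, giving A7.
G#ø7: root G# down a major third → E, giving Eø7.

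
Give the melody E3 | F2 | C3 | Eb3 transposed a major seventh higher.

D#4 E3 B3 D4

E3: a seventh up reaches D, and 11 semitones makes it D#4.
F2 up a major seventh is E3.
C3 up a major seventh is B3.
Eb3 up a major seventh is D4.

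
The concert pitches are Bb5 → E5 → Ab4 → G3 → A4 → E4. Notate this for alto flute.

Eb6 A5 Db5 C4 D5 A4

The alto flute sounds a perfect fourth below written, so the written part must be a perfect fourth above concert — transpose each note up.
Bb5 -> Eb6
E5 -> A5
Ab4 -> Db5
G3 -> C4
A4 -> D5
E4 -> A4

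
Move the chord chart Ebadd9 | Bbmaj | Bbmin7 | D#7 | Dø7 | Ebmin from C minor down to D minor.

Fadd9 Cmaj Cmin7 E#7 Eø7 Fmin

C minor down to D minor is a minor seventh; each chord root moves by that interval while the quality stays the same.
Ebadd9: root Eb down a minor seventh → F, giving Fadd9.
Bbmaj: root Bb down a minor seventh → C, giving Cmaj.
Bbmin7: root Bb down a minor seventh → C, giving Cmin7.
D#7: root D# down a minor seventh → E#, giving E#7.
Dø7: root D down a minor seventh → E, giving Eø7.
Ebmin: root Eb down a minor seventh → F, giving Fmin.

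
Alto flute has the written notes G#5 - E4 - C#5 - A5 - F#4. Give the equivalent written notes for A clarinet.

First find concert pitch: the alto flute sounds a perfect fourth below written, so G#5 E4 C#5 A5 F#4 sounds D#5 B3 G#4 E5 C#4.
Then write for A clarinet: it sounds a minor third below written, so the part must be a minor third above concert.
D#5 → F#5
B3 → D4
G#4 → B4
E5 → G5
C#4 → E4

F#5 D4 B4 G5 E4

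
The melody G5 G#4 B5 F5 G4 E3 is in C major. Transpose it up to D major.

A5 A#4 C#6 G5 A4 F#3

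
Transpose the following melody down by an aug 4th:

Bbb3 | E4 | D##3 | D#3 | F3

Fbb3 Bb3 A#2 A2 Cb3

Bbb3 down an augmented fourth is Fbb3.
E4: a fourth down reaches B, and 6 semitones makes it Bb3.
An augmented fourth down from D##3 gives A#2.
An augmented fourth down from D#3 gives A2.
F3 down an augmented fourth is Cb3.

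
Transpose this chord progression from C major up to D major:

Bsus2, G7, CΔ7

C#sus2 A7 DΔ7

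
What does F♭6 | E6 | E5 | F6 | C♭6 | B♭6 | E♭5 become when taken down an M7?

Fb6 down a major seventh is Gbb5.
E6: a seventh down reaches F, and 11 semitones makes it F5.
A major seventh down from E5 gives F4.
F6: a seventh down reaches G, and 11 semitones makes it Gb5.
A major seventh down from Cb6 gives Dbb5.
A major seventh down from Bb6 gives Cb6.
Eb5: a seventh down reaches F, and 11 semitones makes it Fb4.

Gbb5 F5 F4 Gb5 Dbb5 Cb6 Fb4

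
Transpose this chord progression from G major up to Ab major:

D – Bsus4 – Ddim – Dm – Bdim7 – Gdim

G major up to Ab major is a minor second; each chord root moves by that interval while the quality stays the same.
D: root D up a minor second → Eb, giving Eb.
Bsus4: root B up a minor second → C, giving Csus4.
Ddim: root D up a minor second → Eb, giving Ebdim.
Dm: root D up a minor second → Eb, giving Ebm.
Bdim7: root B up a minor second → C, giving Cdim7.
Gdim: root G up a minor second → Ab, giving Abdim.

Eb Csus4 Ebdim Ebm Cdim7 Abdim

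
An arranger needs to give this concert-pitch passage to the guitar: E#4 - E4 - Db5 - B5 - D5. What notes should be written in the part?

Written C4 sounds as C3 on the guitar, so concert pitches are written a perfect octave up.
E#4 → E#5
E4 → E5
Db5 → Db6
B5 → B6
D5 → D6

E#5 E5 Db6 B6 D6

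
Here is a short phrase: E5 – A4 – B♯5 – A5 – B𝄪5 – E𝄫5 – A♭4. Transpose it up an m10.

E5 -> G6
A4 -> C6
B#5 -> D#7
A5 -> C7
B##5 -> D##7
Ebb5 -> Gbb6
Ab4 -> Cb6

G6 C6 D#7 C7 D##7 Gbb6 Cb6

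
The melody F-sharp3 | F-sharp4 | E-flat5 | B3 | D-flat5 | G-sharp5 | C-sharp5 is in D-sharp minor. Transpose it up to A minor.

C4 C5 Bbb5 F4 Abb5 D6 G5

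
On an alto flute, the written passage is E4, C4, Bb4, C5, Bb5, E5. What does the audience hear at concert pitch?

B3 G3 F4 G4 F5 B4

Written C4 on the alto flute sounds as G3, a perfect fourth lower; apply that shift to every note.
E4 becomes B3
C4 becomes G3
Bb4 becomes F4
C5 becomes G4
Bb5 becomes F5
E5 becomes B4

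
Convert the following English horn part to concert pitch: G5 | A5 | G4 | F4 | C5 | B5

Written C4 on the English horn sounds as F3, a perfect fifth lower; apply that shift to every note.
G5 to C5
A5 to D5
G4 to C4
F4 to Bb3
C5 to F4
B5 to E5

C5 D5 C4 Bb3 F4 E5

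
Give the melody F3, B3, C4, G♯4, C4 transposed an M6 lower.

Ab2 D3 Eb3 B3 Eb3

A major sixth down from F3 gives Ab2.
A major sixth down from B3 gives D3.
A major sixth down from C4 gives Eb3.
A major sixth down from G#4 gives B3.
C4: a sixth down reaches E, and 9 semitones makes it Eb3.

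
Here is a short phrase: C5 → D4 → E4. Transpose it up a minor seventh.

Bb5 C5 D5

C5: a seventh up reaches B, and 10 semitones makes it Bb5.
A minor seventh up from D4 gives C5.
E4: a seventh up reaches D, and 10 semitones makes it D5.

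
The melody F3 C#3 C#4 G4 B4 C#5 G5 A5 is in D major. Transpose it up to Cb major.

Ebb4 Bb3 Bb4 Fb5 Ab5 Bb5 Fb6 Gb6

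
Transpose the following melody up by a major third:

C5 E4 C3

C5: a third up reaches E, and 4 semitones makes it E5.
E4: a third up reaches G, and 4 semitones makes it G#4.
C3 up a major third is E3.

E5 G#4 E3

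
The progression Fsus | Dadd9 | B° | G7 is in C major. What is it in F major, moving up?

Bbsus Gadd9 E° C7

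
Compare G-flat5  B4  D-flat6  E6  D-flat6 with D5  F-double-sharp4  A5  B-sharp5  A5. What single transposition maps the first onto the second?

down a diminished fourth

From Gb5 to D5 is 4 letter names — a fourth of some quality.
D5 to Gb5 is 4 semitones, which makes it a diminished fourth; the second version is lower, so the direction is down.
Checking another pair — Db6 → A5 — gives the same interval.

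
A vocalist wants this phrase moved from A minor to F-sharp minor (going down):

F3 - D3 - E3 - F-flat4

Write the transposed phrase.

D3 B2 C#3 Db4

From A down to F-sharp is a minor third; apply that to each pitch.
F3 to D3
D3 to B2
E3 to C#3
Fb4 to Db4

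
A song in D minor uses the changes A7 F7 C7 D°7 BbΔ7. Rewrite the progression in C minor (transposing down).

G7 Eb7 Bb7 C°7 AbΔ7

D minor down to C minor is a major second; each chord root moves by that interval while the quality stays the same.
A7: root A down a major second → G, giving G7.
F7: root F down a major second → Eb, giving Eb7.
C7: root C down a major second → Bb, giving Bb7.
D°7: root D down a major second → C, giving C°7.
BbΔ7: root Bb down a major second → Ab, giving AbΔ7.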